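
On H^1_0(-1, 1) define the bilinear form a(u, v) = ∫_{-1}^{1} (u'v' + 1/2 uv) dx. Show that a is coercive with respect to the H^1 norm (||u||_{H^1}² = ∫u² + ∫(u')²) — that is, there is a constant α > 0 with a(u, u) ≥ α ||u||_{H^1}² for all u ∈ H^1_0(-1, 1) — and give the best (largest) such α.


α = (2 + π^2)/(4 + π^2)

Coercivity of a(·,·) on H^1_0(-1, 1) means a(u, u) ≥ α ||u||_{H^1}² for every u ∈ H^1_0.
The interval has length L = 2, and Poincaré/coercivity depend only on L. Here a(u, u) = ∫(u')² + (1/2)·∫u².
Here 0 < c = 1/2 < 1. The condition a(u,u) ≥ α||u||_{H^1}² reads (1−α)∫(u')² ≥ (α−c)∫u². Any admissible α is ≤ 1 (rapidly oscillating u have ∫u²/∫(u')² → 0), and α = 1 would force 0 ≥ (1−c)∫u², impossible since c < 1; so 1−α > 0. By the sharp Poincaré inequality on H^1_0 of an interval of length L, ∫(u')² ≥ (π/L)²∫u² with equality for the first sine mode sin(π(x−x₀)/L) (x₀ the left endpoint), so the inequality holds for all u iff (1−α)(π/L)² ≥ α − c, i.e. α ≤ ((π/L)² + c)/((π/L)² + 1) = (1 + c(L/π)²)/(1 + (L/π)²). With (π/L)² = π^2/4 and c = 1/2, the largest admissible constant is α = ((π/L)² + c)/((π/L)² + 1).
Simplifying, α = (2 + π^2)/(4 + π^2).


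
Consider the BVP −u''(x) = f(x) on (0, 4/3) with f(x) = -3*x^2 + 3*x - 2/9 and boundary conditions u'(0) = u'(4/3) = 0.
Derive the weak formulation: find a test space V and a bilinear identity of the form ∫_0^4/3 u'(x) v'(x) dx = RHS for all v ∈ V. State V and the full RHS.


V = H^1(0, 4/3) (no boundary constraint on v; u is determined up to an additive constant); weak form: ∫_0^4/3 u'v' dx = ∫_0^4/3 (-3*x^2 + 3*x - 2/9) v dx for all v ∈ V.

Multiply both sides by a test function v and integrate from 0 to 4/3:
  ∫_0^4/3 −u''(x) v(x) dx = ∫_0^4/3 f(x) v(x) dx.
Integrate the LHS by parts once:
  ∫_0^4/3 −u'' v dx = −[u'(x) v(x)]_0^4/3 + ∫_0^4/3 u'(x) v'(x) dx.
Thus ∫_0^4/3 u'(x) v'(x) dx = ∫_0^4/3 f(x) v(x) dx + [u'(x) v(x)]_0^4/3.
Choose V so that boundary terms are either known or forced to vanish.
u has homogeneous Neumann: u'(0) = u'(4/3) = 0. So [u' v]_0^4/3 = 0·v(4/3) − 0·v(0) = 0 for any v; take V = H^1(0, 4/3).
Weak formulation: find u (satisfying any essential BC) such that ∫_0^4/3 u'(x) v'(x) dx = ∫_0^4/3 f v dx for all v ∈ V (homogeneous Neumann, so boundary terms vanish).
Substituting f(x) = -3*x^2 + 3*x - 2/9, the right-hand side is ∫_0^4/3 (-3*x^2 + 3*x - 2/9) v dx.
Compatibility check (pure Neumann): taking v ≡ 1 ∈ V gives 0 = ∫_0^4/3 f dx + (0) − (0), i.e. ∫_0^4/3 f dx must equal u'(0) − u'(4/3) = 0. Indeed ∫_0^4/3 (-3*x^2 + 3*x - 2/9) dx = 0, so the data are compatible. The solution is then unique only up to an additive constant (fix it e.g. by requiring ∫_0^4/3 u dx = 0).


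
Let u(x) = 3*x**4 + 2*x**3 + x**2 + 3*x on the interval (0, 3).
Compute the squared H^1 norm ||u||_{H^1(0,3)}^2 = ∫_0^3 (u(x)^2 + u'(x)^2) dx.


||u||_{H^1}^2 = 525546/5

The H^1 norm (squared) on an interval (0, L) is
  ||u||_{H^1}^2 = ∫_0^L u(x)^2 dx + ∫_0^L u'(x)^2 dx.
Compute u'(x) = 12*x**3 + 6*x**2 + 2*x + 3.
Then u(x)^2 = 9*x**8 + 12*x**7 + 10*x**6 + 22*x**5 + 13*x**4 + 6*x**3 + 9*x**2 and u'(x)^2 = 144*x**6 + 144*x**5 + 84*x**4 + 96*x**3 + 40*x**2 + 12*x + 9.
Integrate each monomial from 0 to 3 using ∫_0^3 c·x^n dx = c·3^(n+1)/(n+1):
  ∫_0^3 u(x)^2 dx = ∫_0^3 (9*x^8 + 12*x^7 + 10*x^6 + 22*x^5 + 13*x^4 + 6*x^3 + 9*x^2) dx. Term by term:
    ∫_0^3 9*x^8 dx = 19683;  ∫_0^3 12*x^7 dx = 19683/2;  ∫_0^3 10*x^6 dx = 21870/7;
    ∫_0^3 22*x^5 dx = 2673;  ∫_0^3 13*x^4 dx = 3159/5;  ∫_0^3 6*x^3 dx = 243/2;
    ∫_0^3 9*x^2 dx = 81.
  Sum: 19683 + 19683/2 + 21870/7 + 2673 + 3159/5 + 243/2 + 81 = 1265463/35.
  ∫_0^3 u'(x)^2 dx = ∫_0^3 (144*x^6 + 144*x^5 + 84*x^4 + 96*x^3 + 40*x^2 + 12*x + 9) dx. Term by term:
    ∫_0^3 144*x^6 dx = 314928/7;  ∫_0^3 144*x^5 dx = 17496;  ∫_0^3 84*x^4 dx = 20412/5;
    ∫_0^3 96*x^3 dx = 1944;  ∫_0^3 40*x^2 dx = 360;  ∫_0^3 12*x dx = 54;
    ∫_0^3 9 dx = 27.
  Sum: 314928/7 + 17496 + 20412/5 + 1944 + 360 + 54 + 27 = 2413359/35.
Adding: ||u||_{H^1}^2 = 1265463/35 + 2413359/35 = 525546/5.


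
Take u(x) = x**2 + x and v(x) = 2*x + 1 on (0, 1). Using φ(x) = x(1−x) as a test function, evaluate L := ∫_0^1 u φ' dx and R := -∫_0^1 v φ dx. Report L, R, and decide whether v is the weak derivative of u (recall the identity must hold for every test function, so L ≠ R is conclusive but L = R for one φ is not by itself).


LHS = -1/3, RHS = -1/3. Yes, v = u' weakly.

u(x) = x**2 + x, classical derivative u'(x) = 2*x + 1.
φ(x) = x(1−x), so φ'(x) = 1 - 2*x.
Note φ(0) = φ(1) = 0, so the boundary term u·φ vanishes.
LHS = ∫_0^1 u(x) φ'(x) dx = ∫_0^1 (-2*x^3 - x^2 + x) dx. Term by term:
  ∫_0^1 -2*x^3 dx = -1/2;  ∫_0^1 -x^2 dx = -1/3;  ∫_0^1 x dx = 1/2.
Sum: -1/2 − 1/3 + 1/2 = -1/3.
So LHS = -1/3.
∫_0^1 v(x) φ(x) dx = ∫_0^1 (-2*x^3 + x^2 + x) dx. Term by term:
  ∫_0^1 -2*x^3 dx = -1/2;  ∫_0^1 x^2 dx = 1/3;  ∫_0^1 x dx = 1/2.
Sum: -1/2 + 1/3 + 1/2 = 1/3.
So RHS = -∫_0^1 v(x) φ(x) dx = -1/3.
LHS = RHS, so the identity holds for this test φ.
Moreover u is smooth here and v(x) = u'(x) = 2*x + 1 pointwise, so the identity holds for every test function. Hence v is the weak derivative of u.


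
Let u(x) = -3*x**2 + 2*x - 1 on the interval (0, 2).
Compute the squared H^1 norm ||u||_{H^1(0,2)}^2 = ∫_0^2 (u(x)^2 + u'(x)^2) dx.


||u||_{H^1}^2 = 1294/15

The H^1 norm (squared) on an interval (0, L) is
  ||u||_{H^1}^2 = ∫_0^L u(x)^2 dx + ∫_0^L u'(x)^2 dx.
Compute u'(x) = 2 - 6*x.
Then u(x)^2 = 9*x**4 - 12*x**3 + 10*x**2 - 4*x + 1 and u'(x)^2 = 36*x**2 - 24*x + 4.
Integrate each monomial from 0 to 2 using ∫_0^2 c·x^n dx = c·2^(n+1)/(n+1):
  ∫_0^2 u(x)^2 dx = ∫_0^2 (9*x^4 - 12*x^3 + 10*x^2 - 4*x + 1) dx. Term by term:
    ∫_0^2 9*x^4 dx = 288/5;  ∫_0^2 -12*x^3 dx = -48;  ∫_0^2 10*x^2 dx = 80/3;
    ∫_0^2 -4*x dx = -8;  ∫_0^2 1 dx = 2.
  Sum: 288/5 − 48 + 80/3 − 8 + 2 = 454/15.
  ∫_0^2 u'(x)^2 dx = ∫_0^2 (36*x^2 - 24*x + 4) dx. Term by term:
    ∫_0^2 36*x^2 dx = 96;  ∫_0^2 -24*x dx = -48;  ∫_0^2 4 dx = 8.
  Sum: 96 − 48 + 8 = 56.
Adding: ||u||_{H^1}^2 = 454/15 + 56 = 1294/15.


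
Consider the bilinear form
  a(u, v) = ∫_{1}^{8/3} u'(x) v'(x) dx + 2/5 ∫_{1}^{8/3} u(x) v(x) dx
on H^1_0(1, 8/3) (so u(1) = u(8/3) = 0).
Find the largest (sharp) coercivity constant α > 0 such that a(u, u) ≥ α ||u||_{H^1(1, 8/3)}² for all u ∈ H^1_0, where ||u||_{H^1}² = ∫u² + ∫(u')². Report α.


α = (10 + 9*π^2)/(25 + 9*π^2)

Coercivity of a(·,·) on H^1_0(1, 8/3) means a(u, u) ≥ α ||u||_{H^1}² for every u ∈ H^1_0.
The interval has length L = 5/3, and Poincaré/coercivity depend only on L. Here a(u, u) = ∫(u')² + (2/5)·∫u².
Here 0 < c = 2/5 < 1. The condition a(u,u) ≥ α||u||_{H^1}² reads (1−α)∫(u')² ≥ (α−c)∫u². Any admissible α is ≤ 1 (rapidly oscillating u have ∫u²/∫(u')² → 0), and α = 1 would force 0 ≥ (1−c)∫u², impossible since c < 1; so 1−α > 0. By the sharp Poincaré inequality on H^1_0 of an interval of length L, ∫(u')² ≥ (π/L)²∫u² with equality for the first sine mode sin(π(x−x₀)/L) (x₀ the left endpoint), so the inequality holds for all u iff (1−α)(π/L)² ≥ α − c, i.e. α ≤ ((π/L)² + c)/((π/L)² + 1) = (1 + c(L/π)²)/(1 + (L/π)²). With (π/L)² = 9*π^2/25 and c = 2/5, the largest admissible constant is α = ((π/L)² + c)/((π/L)² + 1).
Simplifying, α = (10 + 9*π^2)/(25 + 9*π^2).


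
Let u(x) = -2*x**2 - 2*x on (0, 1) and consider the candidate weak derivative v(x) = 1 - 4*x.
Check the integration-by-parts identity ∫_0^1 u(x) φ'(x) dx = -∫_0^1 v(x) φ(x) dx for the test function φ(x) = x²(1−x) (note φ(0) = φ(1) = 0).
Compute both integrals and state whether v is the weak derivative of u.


LHS = 11/30, RHS = 7/60. No, v is not the weak derivative of u.

u(x) = -2*x**2 - 2*x, classical derivative u'(x) = -4*x - 2.
φ(x) = x²(1−x), so φ'(x) = x*(2 - 3*x).
Note φ(0) = φ(1) = 0, so the boundary term u·φ vanishes.
LHS = ∫_0^1 u(x) φ'(x) dx = ∫_0^1 (6*x^4 + 2*x^3 - 4*x^2) dx. Term by term:
  ∫_0^1 6*x^4 dx = 6/5;  ∫_0^1 2*x^3 dx = 1/2;  ∫_0^1 -4*x^2 dx = -4/3.
Sum: 6/5 + 1/2 − 4/3 = 11/30.
So LHS = 11/30.
∫_0^1 v(x) φ(x) dx = ∫_0^1 (4*x^4 - 5*x^3 + x^2) dx. Term by term:
  ∫_0^1 4*x^4 dx = 4/5;  ∫_0^1 -5*x^3 dx = -5/4;  ∫_0^1 x^2 dx = 1/3.
Sum: 4/5 − 5/4 + 1/3 = -7/60.
So RHS = -∫_0^1 v(x) φ(x) dx = 7/60.
LHS − RHS = 1/4 ≠ 0, so the identity fails.
(For a valid weak derivative the identity must hold for EVERY test function, in particular this one. The failure shows v is NOT the weak derivative of u.)
Correct weak derivative would be u'(x) = -4*x - 2.


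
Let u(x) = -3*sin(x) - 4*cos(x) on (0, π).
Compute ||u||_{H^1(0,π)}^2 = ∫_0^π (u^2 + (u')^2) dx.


||u||_{H^1(0,π)}^2 = 25*π

u'(x) = 4*sin(x) - 3*cos(x).
Expand u² and (u')² and integrate term by term on (0, π), using: for integers n ≥ 1, ∫_0^π sin²(nx) dx = ∫_0^π cos²(nx) dx = π/2; for n ≠ n', ∫_0^π sin(nx)sin(n'x) dx = ∫_0^π cos(nx)cos(n'x) dx = 0; and by product-to-sum, ∫_0^π sin(nx)cos(n'x) dx = ½∫_0^π [sin((n+n')x) + sin((n−n')x)] dx, which is 0 when n+n' is even and 2n/(n²−n'²) when n+n' is odd (it need not vanish on (0, π)).
  u² squared terms: (-4)²·∫cos(x)² dx = 16·π/2 = 8*π;  (-3)²·∫sin(x)² dx = 9·π/2 = 9*π/2.
  u² cross terms: 2·(-4)·(-3)·∫cos(x)·sin(x) dx = 24·(0) = 0.
  So ∫_0^π u² dx = 8*π + 9*π/2 + 0 = 25*π/2.
  (u')² squared terms: (-3)²·∫cos(x)² dx = 9·π/2 = 9*π/2;  (4)²·∫sin(x)² dx = 16·π/2 = 8*π.
  (u')² cross terms: 2·(-3)·(4)·∫cos(x)·sin(x) dx = -24·(0) = 0.
  So ∫_0^π (u')² dx = 9*π/2 + 8*π + 0 = 25*π/2.
||u||_{H^1}^2 = (25*π/2) + (25*π/2) = 25*π.


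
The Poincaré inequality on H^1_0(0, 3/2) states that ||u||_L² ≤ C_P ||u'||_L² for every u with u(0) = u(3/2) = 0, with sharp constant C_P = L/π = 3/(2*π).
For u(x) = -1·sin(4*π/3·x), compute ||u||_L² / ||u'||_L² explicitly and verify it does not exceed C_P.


||u||_L² / ||u'||_L² = 3/(4*π) < C_P = 3/(2*π).

u(x) = -1·sin(4*π/3·x), so u'(x) = -4*π*cos(4*π*x/3)/3.
Writing u(x) = A·sin(kπx/L) with A = -1 and k = 2, use ∫_0^L sin²(kπx/L) dx = L/2 and ∫_0^L cos²(kπx/L) dx = L/2.
u² = 1·sin²(4*π/3·x) and (u')² = 16*π^2/9·cos²(4*π/3·x), and each of sin², cos² integrates to L/2 = 3/4 over (0, 3/2).
∫_0^3/2 u² dx = 3/4, so ||u||_L² = sqrt(3)/2.
∫_0^3/2 (u')² dx = 4*π^2/3, so ||u'||_L² = 2*sqrt(3)*π/3.
Ratio ||u||_L² / ||u'||_L² = 3/(4*π).
Sharp Poincaré constant on H^1_0(0, 3/2) is C_P = L/π = 3/(2*π), achieved by sin(2*π/3·x).
This is the k = 2 harmonic; the ratio L/(kπ) is strictly less than C_P = L/π, consistent with the sharp inequality ||u||_L² ≤ C_P ||u'||_L².


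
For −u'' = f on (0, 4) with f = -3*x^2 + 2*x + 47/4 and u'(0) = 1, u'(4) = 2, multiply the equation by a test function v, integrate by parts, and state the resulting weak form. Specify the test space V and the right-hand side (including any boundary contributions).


V = H^1(0, 4) (v unrestricted at boundary; u is determined up to an additive constant); weak form: ∫_0^4 u'v' dx = ∫_0^4 (-3*x^2 + 2*x + 47/4) v dx + 2·v(4) − v(0) for all v ∈ V.

Multiply both sides by a test function v and integrate from 0 to 4:
  ∫_0^4 −u''(x) v(x) dx = ∫_0^4 f(x) v(x) dx.
Integrate the LHS by parts once:
  ∫_0^4 −u'' v dx = −[u'(x) v(x)]_0^4 + ∫_0^4 u'(x) v'(x) dx.
Thus ∫_0^4 u'(x) v'(x) dx = ∫_0^4 f(x) v(x) dx + [u'(x) v(x)]_0^4.
Choose V so that boundary terms are either known or forced to vanish.
u has inhomogeneous Neumann u'(0) = 1, u'(4) = 2. [u' v]_0^4 = (2)·v(4) − (1)·v(0) = 2·v(4) − v(0). Take V = H^1(0, 4); boundary term becomes part of RHS.
Weak formulation: find u (satisfying any essential BC) such that ∫_0^4 u'(x) v'(x) dx = ∫_0^4 f v dx + 2·v(4) − v(0) for all v ∈ V (Neumann data are natural BCs: they enter the RHS as boundary terms).
Substituting f(x) = -3*x^2 + 2*x + 47/4, the right-hand side is ∫_0^4 (-3*x^2 + 2*x + 47/4) v dx + 2·v(4) − v(0).
Compatibility check (pure Neumann): taking v ≡ 1 ∈ V gives 0 = ∫_0^4 f dx + (2) − (1), i.e. ∫_0^4 f dx must equal u'(0) − u'(4) = -1. Indeed ∫_0^4 (-3*x^2 + 2*x + 47/4) dx = -1, so the data are compatible. The solution is then unique only up to an additive constant (fix it e.g. by requiring ∫_0^4 u dx = 0).


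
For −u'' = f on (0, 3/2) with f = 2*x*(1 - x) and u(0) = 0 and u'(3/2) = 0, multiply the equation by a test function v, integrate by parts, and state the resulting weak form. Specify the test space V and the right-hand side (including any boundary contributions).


V = {v ∈ H^1(0, 3/2) : v(0) = 0} (test functions vanish at x = 0 where u is specified); weak form: ∫_0^3/2 u'v' dx = ∫_0^3/2 (2*x*(1 - x)) v dx for all v ∈ V.

Multiply both sides by a test function v and integrate from 0 to 3/2:
  ∫_0^3/2 −u''(x) v(x) dx = ∫_0^3/2 f(x) v(x) dx.
Integrate the LHS by parts once:
  ∫_0^3/2 −u'' v dx = −[u'(x) v(x)]_0^3/2 + ∫_0^3/2 u'(x) v'(x) dx.
Thus ∫_0^3/2 u'(x) v'(x) dx = ∫_0^3/2 f(x) v(x) dx + [u'(x) v(x)]_0^3/2.
Choose V so that boundary terms are either known or forced to vanish.
Mixed BC: u(0) = 0 (Dirichlet) and u'(3/2) = 0 (Neumann). Define V = {v ∈ H^1(0, 3/2) : v(0) = 0}. Then [u' v]_0^3/2 = u'(3/2)·v(3/2) − u'(0)·0 = 0.
Weak formulation: find u (satisfying any essential BC) such that ∫_0^3/2 u'(x) v'(x) dx = ∫_0^3/2 f v dx for all v ∈ V (Dirichlet at 0 absorbed into V; the Neumann datum at x = 3/2 is zero, so no boundary term remains).
Substituting f(x) = 2*x*(1 - x), the right-hand side is ∫_0^3/2 (2*x*(1 - x)) v dx.


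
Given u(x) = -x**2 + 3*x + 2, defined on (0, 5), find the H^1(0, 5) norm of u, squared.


||u||_{H^1}^2 = 255/2

The H^1 norm (squared) on an interval (0, L) is
  ||u||_{H^1}^2 = ∫_0^L u(x)^2 dx + ∫_0^L u'(x)^2 dx.
Compute u'(x) = 3 - 2*x.
Then u(x)^2 = x**4 - 6*x**3 + 5*x**2 + 12*x + 4 and u'(x)^2 = 4*x**2 - 12*x + 9.
Integrate each monomial from 0 to 5 using ∫_0^5 c·x^n dx = c·5^(n+1)/(n+1):
  ∫_0^5 u(x)^2 dx = ∫_0^5 (x^4 - 6*x^3 + 5*x^2 + 12*x + 4) dx. Term by term:
    ∫_0^5 x^4 dx = 625;  ∫_0^5 -6*x^3 dx = -1875/2;  ∫_0^5 5*x^2 dx = 625/3;
    ∫_0^5 12*x dx = 150;  ∫_0^5 4 dx = 20.
  Sum: 625 − 1875/2 + 625/3 + 150 + 20 = 395/6.
  ∫_0^5 u'(x)^2 dx = ∫_0^5 (4*x^2 - 12*x + 9) dx. Term by term:
    ∫_0^5 4*x^2 dx = 500/3;  ∫_0^5 -12*x dx = -150;  ∫_0^5 9 dx = 45.
  Sum: 500/3 − 150 + 45 = 185/3.
Adding: ||u||_{H^1}^2 = 395/6 + 185/3 = 255/2.


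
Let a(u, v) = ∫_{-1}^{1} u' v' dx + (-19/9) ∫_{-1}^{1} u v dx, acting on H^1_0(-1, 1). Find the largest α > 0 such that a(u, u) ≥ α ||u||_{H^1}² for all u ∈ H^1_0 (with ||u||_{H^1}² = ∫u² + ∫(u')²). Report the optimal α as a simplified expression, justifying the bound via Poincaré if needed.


α = (-76/9 + π^2)/(4 + π^2)

Coercivity of a(·,·) on H^1_0(-1, 1) means a(u, u) ≥ α ||u||_{H^1}² for every u ∈ H^1_0.
The interval has length L = 2, and Poincaré/coercivity depend only on L. Here a(u, u) = ∫(u')² + (-19/9)·∫u².
Here c = -19/9 < 0 with |c| < (π/L)² = π^2/4, so coercivity still holds. The condition a(u,u) ≥ α||u||_{H^1}² reads (1−α)∫(u')² ≥ (α−c)∫u². Any admissible α is ≤ 1 (rapidly oscillating u have ∫u²/∫(u')² → 0), and α = 1 would force 0 ≥ (1−c)∫u², impossible since c < 1; so 1−α > 0. By the sharp Poincaré inequality on H^1_0 of an interval of length L, ∫(u')² ≥ (π/L)²∫u² with equality for the first sine mode sin(π(x−x₀)/L) (x₀ the left endpoint), so the inequality holds for all u iff (1−α)(π/L)² ≥ α − c, i.e. α ≤ ((π/L)² + c)/((π/L)² + 1) = (1 + c(L/π)²)/(1 + (L/π)²). (Direct route, valid since c ≤ 0: Poincaré gives c∫u² ≥ c(L/π)²∫(u')², so a(u,u) ≥ (1 + c(L/π)²)∫(u')², while ||u||_{H^1}² ≤ (1 + (L/π)²)∫(u')²; dividing yields the same α.) With (π/L)² = π^2/4 and c = -19/9, the largest admissible constant is α = ((π/L)² + c)/((π/L)² + 1).
Simplifying, α = (-76/9 + π^2)/(4 + π^2).


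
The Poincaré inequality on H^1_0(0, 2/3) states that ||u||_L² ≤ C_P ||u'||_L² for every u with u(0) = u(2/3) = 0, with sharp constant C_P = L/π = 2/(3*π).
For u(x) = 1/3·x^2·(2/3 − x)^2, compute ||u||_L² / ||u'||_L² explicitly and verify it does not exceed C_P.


||u||_L² / ||u'||_L² = sqrt(3)/9 < C_P = 2/(3*π).

u(x) = 1/3·x^2·(2/3 − x)^2, so u'(x) = 4*x*(3*x - 2)*(3*x - 1)/27.
u(x) = 1/3·x^2·(2/3 − x)^2 vanishes at x = 0 and x = 2/3, so u ∈ H^1_0(0, 2/3). Differentiate via the product rule and integrate the resulting polynomials term by term.
  ∫_0^2/3 u² dx = ∫_0^2/3 (x^8/9 - 8*x^7/27 + 8*x^6/27 - 32*x^5/243 + 16*x^4/729) dx. Term by term:
    ∫_0^2/3 x^8/9 dx = 512/1594323;  ∫_0^2/3 -8*x^7/27 dx = -256/177147;  ∫_0^2/3 8*x^6/27 dx = 1024/413343;
    ∫_0^2/3 -32*x^5/243 dx = -1024/531441;  ∫_0^2/3 16*x^4/729 dx = 512/885735.
  Sum: 512/1594323 − 256/177147 + 1024/413343 − 1024/531441 + 512/885735 = 256/55801305.
  ∫_0^2/3 (u')² dx = ∫_0^2/3 (16*x^6/9 - 32*x^5/9 + 208*x^4/81 - 64*x^3/81 + 64*x^2/729) dx. Term by term:
    ∫_0^2/3 16*x^6/9 dx = 2048/137781;  ∫_0^2/3 -32*x^5/9 dx = -1024/19683;  ∫_0^2/3 208*x^4/81 dx = 6656/98415;
    ∫_0^2/3 -64*x^3/81 dx = -256/6561;  ∫_0^2/3 64*x^2/729 dx = 512/59049.
  Sum: 2048/137781 − 1024/19683 + 6656/98415 − 256/6561 + 512/59049 = 256/2066715.
∫_0^2/3 u² dx = 256/55801305, so ||u||_L² = 16*sqrt(105)/76545.
∫_0^2/3 (u')² dx = 256/2066715, so ||u'||_L² = 16*sqrt(35)/8505.
Ratio ||u||_L² / ||u'||_L² = sqrt(3)/9.
Sharp Poincaré constant on H^1_0(0, 2/3) is C_P = L/π = 2/(3*π), achieved by sin(3*π/2·x).
A polynomial bump cannot attain the sharp Poincaré constant (only the first sine eigenfunction does), so the ratio is strictly less than C_P, consistent with ||u||_L² ≤ C_P ||u'||_L².


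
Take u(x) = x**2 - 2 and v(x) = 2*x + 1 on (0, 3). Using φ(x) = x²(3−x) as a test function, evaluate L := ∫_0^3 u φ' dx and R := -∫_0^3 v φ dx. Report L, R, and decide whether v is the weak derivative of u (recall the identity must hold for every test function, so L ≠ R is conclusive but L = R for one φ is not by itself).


LHS = -243/10, RHS = -621/20. No, v is not the weak derivative of u.

u(x) = x**2 - 2, classical derivative u'(x) = 2*x.
φ(x) = x²(3−x), so φ'(x) = 3*x*(2 - x).
Note φ(0) = φ(3) = 0, so the boundary term u·φ vanishes.
LHS = ∫_0^3 u(x) φ'(x) dx = ∫_0^3 (-3*x^4 + 6*x^3 + 6*x^2 - 12*x) dx. Term by term:
  ∫_0^3 -3*x^4 dx = -729/5;  ∫_0^3 6*x^3 dx = 243/2;  ∫_0^3 6*x^2 dx = 54;
  ∫_0^3 -12*x dx = -54.
Sum: -729/5 + 243/2 + 54 − 54 = -243/10.
So LHS = -243/10.
∫_0^3 v(x) φ(x) dx = ∫_0^3 (-2*x^4 + 5*x^3 + 3*x^2) dx. Term by term:
  ∫_0^3 -2*x^4 dx = -486/5;  ∫_0^3 5*x^3 dx = 405/4;  ∫_0^3 3*x^2 dx = 27.
Sum: -486/5 + 405/4 + 27 = 621/20.
So RHS = -∫_0^3 v(x) φ(x) dx = -621/20.
LHS − RHS = 27/4 ≠ 0, so the identity fails.
(For a valid weak derivative the identity must hold for EVERY test function, in particular this one. The failure shows v is NOT the weak derivative of u.)
Correct weak derivative would be u'(x) = 2*x.


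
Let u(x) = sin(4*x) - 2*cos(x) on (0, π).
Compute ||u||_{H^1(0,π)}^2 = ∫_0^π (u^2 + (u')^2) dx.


||u||_{H^1(0,π)}^2 = -64/15 + 25*π/2

u'(x) = 2*sin(x) + 4*cos(4*x).
Expand u² and (u')² and integrate term by term on (0, π), using: for integers n ≥ 1, ∫_0^π sin²(nx) dx = ∫_0^π cos²(nx) dx = π/2; for n ≠ n', ∫_0^π sin(nx)sin(n'x) dx = ∫_0^π cos(nx)cos(n'x) dx = 0; and by product-to-sum, ∫_0^π sin(nx)cos(n'x) dx = ½∫_0^π [sin((n+n')x) + sin((n−n')x)] dx, which is 0 when n+n' is even and 2n/(n²−n'²) when n+n' is odd (it need not vanish on (0, π)).
  u² squared terms: (-2)²·∫cos(x)² dx = 4·π/2 = 2*π;  (1)²·∫sin(4x)² dx = 1·π/2 = π/2.
  u² cross terms: 2·(-2)·(1)·∫cos(x)·sin(4x) dx = -4·(8/15) = -32/15.
  So ∫_0^π u² dx = 2*π + π/2 − 32/15 = -32/15 + 5*π/2.
  (u')² squared terms: (2)²·∫sin(x)² dx = 4·π/2 = 2*π;  (4)²·∫cos(4x)² dx = 16·π/2 = 8*π.
  (u')² cross terms: 2·(2)·(4)·∫sin(x)·cos(4x) dx = 16·(-2/15) = -32/15.
  So ∫_0^π (u')² dx = 2*π + 8*π − 32/15 = -32/15 + 10*π.
||u||_{H^1}^2 = (-32/15 + 5*π/2) + (-32/15 + 10*π) = -64/15 + 25*π/2.


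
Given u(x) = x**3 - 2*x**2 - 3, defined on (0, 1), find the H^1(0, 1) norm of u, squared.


||u||_{H^1}^2 = 2711/210

The H^1 norm (squared) on an interval (0, L) is
  ||u||_{H^1}^2 = ∫_0^L u(x)^2 dx + ∫_0^L u'(x)^2 dx.
Compute u'(x) = 3*x**2 - 4*x.
Then u(x)^2 = x**6 - 4*x**5 + 4*x**4 - 6*x**3 + 12*x**2 + 9 and u'(x)^2 = 9*x**4 - 24*x**3 + 16*x**2.
Integrate each monomial from 0 to 1 using ∫_0^1 c·x^n dx = c·1^(n+1)/(n+1):
  ∫_0^1 u(x)^2 dx = ∫_0^1 (x^6 - 4*x^5 + 4*x^4 - 6*x^3 + 12*x^2 + 9) dx. Term by term:
    ∫_0^1 x^6 dx = 1/7;  ∫_0^1 -4*x^5 dx = -2/3;  ∫_0^1 4*x^4 dx = 4/5;
    ∫_0^1 -6*x^3 dx = -3/2;  ∫_0^1 12*x^2 dx = 4;  ∫_0^1 9 dx = 9.
  Sum: 1/7 − 2/3 + 4/5 − 3/2 + 4 + 9 = 2473/210.
  ∫_0^1 u'(x)^2 dx = ∫_0^1 (9*x^4 - 24*x^3 + 16*x^2) dx. Term by term:
    ∫_0^1 9*x^4 dx = 9/5;  ∫_0^1 -24*x^3 dx = -6;  ∫_0^1 16*x^2 dx = 16/3.
  Sum: 9/5 − 6 + 16/3 = 17/15.
Adding: ||u||_{H^1}^2 = 2473/210 + 17/15 = 2711/210.


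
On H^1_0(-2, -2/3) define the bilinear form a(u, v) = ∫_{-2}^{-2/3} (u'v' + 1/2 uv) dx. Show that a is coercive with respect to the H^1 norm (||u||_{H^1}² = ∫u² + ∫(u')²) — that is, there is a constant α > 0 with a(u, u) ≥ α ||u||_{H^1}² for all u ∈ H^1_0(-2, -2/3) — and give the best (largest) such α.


α = (8 + 9*π^2)/(16 + 9*π^2)

Coercivity of a(·,·) on H^1_0(-2, -2/3) means a(u, u) ≥ α ||u||_{H^1}² for every u ∈ H^1_0.
The interval has length L = 4/3, and Poincaré/coercivity depend only on L. Here a(u, u) = ∫(u')² + (1/2)·∫u².
Here 0 < c = 1/2 < 1. The condition a(u,u) ≥ α||u||_{H^1}² reads (1−α)∫(u')² ≥ (α−c)∫u². Any admissible α is ≤ 1 (rapidly oscillating u have ∫u²/∫(u')² → 0), and α = 1 would force 0 ≥ (1−c)∫u², impossible since c < 1; so 1−α > 0. By the sharp Poincaré inequality on H^1_0 of an interval of length L, ∫(u')² ≥ (π/L)²∫u² with equality for the first sine mode sin(π(x−x₀)/L) (x₀ the left endpoint), so the inequality holds for all u iff (1−α)(π/L)² ≥ α − c, i.e. α ≤ ((π/L)² + c)/((π/L)² + 1) = (1 + c(L/π)²)/(1 + (L/π)²). With (π/L)² = 9*π^2/16 and c = 1/2, the largest admissible constant is α = ((π/L)² + c)/((π/L)² + 1).
Simplifying, α = (8 + 9*π^2)/(16 + 9*π^2).


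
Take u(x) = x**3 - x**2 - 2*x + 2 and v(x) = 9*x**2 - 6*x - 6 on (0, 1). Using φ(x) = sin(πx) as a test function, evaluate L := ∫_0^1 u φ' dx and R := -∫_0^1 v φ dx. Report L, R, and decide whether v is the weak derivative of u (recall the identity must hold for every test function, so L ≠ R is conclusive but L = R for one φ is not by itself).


LHS = 12/π^3 + 3/π, RHS = 36/π^3 + 9/π. No, v is not the weak derivative of u.

u(x) = x**3 - x**2 - 2*x + 2, classical derivative u'(x) = 3*x**2 - 2*x - 2.
φ(x) = sin(πx), so φ'(x) = π*cos(π*x).
Note φ(0) = φ(1) = 0, so the boundary term u·φ vanishes.
LHS = ∫_0^1 u(x) φ'(x) dx = ∫_0^1 (π*x^3*cos(π*x) - π*x^2*cos(π*x) - 2*π*x*cos(π*x) + 2*π*cos(π*x)) dx. Term by term:
  ∫_0^1 2*π*cos(π*x) dx = 0;  ∫_0^1 π*x^3*cos(π*x) dx = -3/π + 12/π^3;  ∫_0^1 -π*x^2*cos(π*x) dx = 2/π;
  ∫_0^1 -2*π*x*cos(π*x) dx = 4/π.
Sum: 0 + -3/π + 12/π^3 + 2/π + 4/π = 12/π^3 + 3/π.
So LHS = 12/π^3 + 3/π.
∫_0^1 v(x) φ(x) dx = ∫_0^1 (9*x^2*sin(π*x) - 6*x*sin(π*x) - 6*sin(π*x)) dx. Term by term:
  ∫_0^1 -6*sin(π*x) dx = -12/π;  ∫_0^1 -6*x*sin(π*x) dx = -6/π;  ∫_0^1 9*x^2*sin(π*x) dx = -36/π^3 + 9/π.
Sum: -12/π − 6/π + -36/π^3 + 9/π = -9/π - 36/π^3.
So RHS = -∫_0^1 v(x) φ(x) dx = 36/π^3 + 9/π.
LHS − RHS = -6/π - 24/π^3 ≠ 0, so the identity fails.
(For a valid weak derivative the identity must hold for EVERY test function, in particular this one. The failure shows v is NOT the weak derivative of u.)
Correct weak derivative would be u'(x) = 3*x**2 - 2*x - 2.


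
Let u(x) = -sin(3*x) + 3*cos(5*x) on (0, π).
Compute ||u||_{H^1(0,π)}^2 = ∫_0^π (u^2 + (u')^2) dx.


||u||_{H^1(0,π)}^2 = 122*π

u'(x) = -15*sin(5*x) - 3*cos(3*x).
Expand u² and (u')² and integrate term by term on (0, π), using: for integers n ≥ 1, ∫_0^π sin²(nx) dx = ∫_0^π cos²(nx) dx = π/2; for n ≠ n', ∫_0^π sin(nx)sin(n'x) dx = ∫_0^π cos(nx)cos(n'x) dx = 0; and by product-to-sum, ∫_0^π sin(nx)cos(n'x) dx = ½∫_0^π [sin((n+n')x) + sin((n−n')x)] dx, which is 0 when n+n' is even and 2n/(n²−n'²) when n+n' is odd (it need not vanish on (0, π)).
  u² squared terms: (-1)²·∫sin(3x)² dx = 1·π/2 = π/2;  (3)²·∫cos(5x)² dx = 9·π/2 = 9*π/2.
  u² cross terms: 2·(-1)·(3)·∫sin(3x)·cos(5x) dx = -6·(0) = 0.
  So ∫_0^π u² dx = π/2 + 9*π/2 + 0 = 5*π.
  (u')² squared terms: (-15)²·∫sin(5x)² dx = 225·π/2 = 225*π/2;  (-3)²·∫cos(3x)² dx = 9·π/2 = 9*π/2.
  (u')² cross terms: 2·(-15)·(-3)·∫sin(5x)·cos(3x) dx = 90·(0) = 0.
  So ∫_0^π (u')² dx = 225*π/2 + 9*π/2 + 0 = 117*π.
||u||_{H^1}^2 = (5*π) + (117*π) = 122*π.


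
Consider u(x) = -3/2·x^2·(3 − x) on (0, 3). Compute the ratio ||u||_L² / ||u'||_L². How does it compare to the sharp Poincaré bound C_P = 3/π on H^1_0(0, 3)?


||u||_L² / ||u'||_L² = 3*sqrt(14)/14 < C_P = 3/π.

u(x) = -3/2·x^2·(3 − x), so u'(x) = 9*x*(x - 2)/2.
u(x) = -3/2·x^2·(3 − x) vanishes at x = 0 and x = 3, so u ∈ H^1_0(0, 3). Differentiate via the product rule and integrate the resulting polynomials term by term.
  ∫_0^3 u² dx = ∫_0^3 (9*x^6/4 - 27*x^5/2 + 81*x^4/4) dx. Term by term:
    ∫_0^3 9*x^6/4 dx = 19683/28;  ∫_0^3 -27*x^5/2 dx = -6561/4;  ∫_0^3 81*x^4/4 dx = 19683/20.
  Sum: 19683/28 − 6561/4 + 19683/20 = 6561/140.
  ∫_0^3 (u')² dx = ∫_0^3 (81*x^4/4 - 81*x^3 + 81*x^2) dx. Term by term:
    ∫_0^3 81*x^4/4 dx = 19683/20;  ∫_0^3 -81*x^3 dx = -6561/4;  ∫_0^3 81*x^2 dx = 729.
  Sum: 19683/20 − 6561/4 + 729 = 729/10.
∫_0^3 u² dx = 6561/140, so ||u||_L² = 81*sqrt(35)/70.
∫_0^3 (u')² dx = 729/10, so ||u'||_L² = 27*sqrt(10)/10.
Ratio ||u||_L² / ||u'||_L² = 3*sqrt(14)/14.
Sharp Poincaré constant on H^1_0(0, 3) is C_P = L/π = 3/π, achieved by sin(π/3·x).
A polynomial bump cannot attain the sharp Poincaré constant (only the first sine eigenfunction does), so the ratio is strictly less than C_P, consistent with ||u||_L² ≤ C_P ||u'||_L².


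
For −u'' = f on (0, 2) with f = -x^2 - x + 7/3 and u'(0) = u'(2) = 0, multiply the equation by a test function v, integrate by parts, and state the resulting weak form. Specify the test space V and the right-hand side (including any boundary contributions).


V = H^1(0, 2) (no boundary constraint on v; u is determined up to an additive constant); weak form: ∫_0^2 u'v' dx = ∫_0^2 (-x^2 - x + 7/3) v dx for all v ∈ V.

Multiply both sides by a test function v and integrate from 0 to 2:
  ∫_0^2 −u''(x) v(x) dx = ∫_0^2 f(x) v(x) dx.
Integrate the LHS by parts once:
  ∫_0^2 −u'' v dx = −[u'(x) v(x)]_0^2 + ∫_0^2 u'(x) v'(x) dx.
Thus ∫_0^2 u'(x) v'(x) dx = ∫_0^2 f(x) v(x) dx + [u'(x) v(x)]_0^2.
Choose V so that boundary terms are either known or forced to vanish.
u has homogeneous Neumann: u'(0) = u'(2) = 0. So [u' v]_0^2 = 0·v(2) − 0·v(0) = 0 for any v; take V = H^1(0, 2).
Weak formulation: find u (satisfying any essential BC) such that ∫_0^2 u'(x) v'(x) dx = ∫_0^2 f v dx for all v ∈ V (homogeneous Neumann, so boundary terms vanish).
Substituting f(x) = -x^2 - x + 7/3, the right-hand side is ∫_0^2 (-x^2 - x + 7/3) v dx.
Compatibility check (pure Neumann): taking v ≡ 1 ∈ V gives 0 = ∫_0^2 f dx + (0) − (0), i.e. ∫_0^2 f dx must equal u'(0) − u'(2) = 0. Indeed ∫_0^2 (-x^2 - x + 7/3) dx = 0, so the data are compatible. The solution is then unique only up to an additive constant (fix it e.g. by requiring ∫_0^2 u dx = 0).


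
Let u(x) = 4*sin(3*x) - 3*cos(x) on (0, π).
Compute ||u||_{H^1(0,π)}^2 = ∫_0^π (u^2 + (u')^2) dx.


||u||_{H^1(0,π)}^2 = 89*π

u'(x) = 3*sin(x) + 12*cos(3*x).
Expand u² and (u')² and integrate term by term on (0, π), using: for integers n ≥ 1, ∫_0^π sin²(nx) dx = ∫_0^π cos²(nx) dx = π/2; for n ≠ n', ∫_0^π sin(nx)sin(n'x) dx = ∫_0^π cos(nx)cos(n'x) dx = 0; and by product-to-sum, ∫_0^π sin(nx)cos(n'x) dx = ½∫_0^π [sin((n+n')x) + sin((n−n')x)] dx, which is 0 when n+n' is even and 2n/(n²−n'²) when n+n' is odd (it need not vanish on (0, π)).
  u² squared terms: (-3)²·∫cos(x)² dx = 9·π/2 = 9*π/2;  (4)²·∫sin(3x)² dx = 16·π/2 = 8*π.
  u² cross terms: 2·(-3)·(4)·∫cos(x)·sin(3x) dx = -24·(0) = 0.
  So ∫_0^π u² dx = 9*π/2 + 8*π + 0 = 25*π/2.
  (u')² squared terms: (3)²·∫sin(x)² dx = 9·π/2 = 9*π/2;  (12)²·∫cos(3x)² dx = 144·π/2 = 72*π.
  (u')² cross terms: 2·(3)·(12)·∫sin(x)·cos(3x) dx = 72·(0) = 0.
  So ∫_0^π (u')² dx = 9*π/2 + 72*π + 0 = 153*π/2.
||u||_{H^1}^2 = (25*π/2) + (153*π/2) = 89*π.


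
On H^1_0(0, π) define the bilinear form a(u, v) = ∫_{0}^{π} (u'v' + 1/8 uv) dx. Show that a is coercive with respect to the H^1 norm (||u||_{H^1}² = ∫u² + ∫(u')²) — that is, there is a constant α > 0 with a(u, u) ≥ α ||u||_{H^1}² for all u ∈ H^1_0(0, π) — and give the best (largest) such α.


α = 9/16

Coercivity of a(·,·) on H^1_0(0, π) means a(u, u) ≥ α ||u||_{H^1}² for every u ∈ H^1_0.
The interval has length L = π, and Poincaré/coercivity depend only on L. Here a(u, u) = ∫(u')² + (1/8)·∫u².
Here 0 < c = 1/8 < 1. The condition a(u,u) ≥ α||u||_{H^1}² reads (1−α)∫(u')² ≥ (α−c)∫u². Any admissible α is ≤ 1 (rapidly oscillating u have ∫u²/∫(u')² → 0), and α = 1 would force 0 ≥ (1−c)∫u², impossible since c < 1; so 1−α > 0. By the sharp Poincaré inequality on H^1_0 of an interval of length L, ∫(u')² ≥ (π/L)²∫u² with equality for the first sine mode sin(π(x−x₀)/L) (x₀ the left endpoint), so the inequality holds for all u iff (1−α)(π/L)² ≥ α − c, i.e. α ≤ ((π/L)² + c)/((π/L)² + 1) = (1 + c(L/π)²)/(1 + (L/π)²). With (π/L)² = 1 and c = 1/8, the largest admissible constant is α = ((π/L)² + c)/((π/L)² + 1).
Simplifying, α = 9/16.


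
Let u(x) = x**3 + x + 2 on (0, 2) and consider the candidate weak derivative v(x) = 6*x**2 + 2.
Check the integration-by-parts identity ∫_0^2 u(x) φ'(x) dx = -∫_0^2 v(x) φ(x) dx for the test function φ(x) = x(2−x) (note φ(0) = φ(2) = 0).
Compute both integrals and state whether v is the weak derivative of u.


LHS = -92/15, RHS = -184/15. No, v is not the weak derivative of u.

u(x) = x**3 + x + 2, classical derivative u'(x) = 3*x**2 + 1.
φ(x) = x(2−x), so φ'(x) = 2 - 2*x.
Note φ(0) = φ(2) = 0, so the boundary term u·φ vanishes.
LHS = ∫_0^2 u(x) φ'(x) dx = ∫_0^2 (-2*x^4 + 2*x^3 - 2*x^2 - 2*x + 4) dx. Term by term:
  ∫_0^2 -2*x^4 dx = -64/5;  ∫_0^2 2*x^3 dx = 8;  ∫_0^2 -2*x^2 dx = -16/3;
  ∫_0^2 -2*x dx = -4;  ∫_0^2 4 dx = 8.
Sum: -64/5 + 8 − 16/3 − 4 + 8 = -92/15.
So LHS = -92/15.
∫_0^2 v(x) φ(x) dx = ∫_0^2 (-6*x^4 + 12*x^3 - 2*x^2 + 4*x) dx. Term by term:
  ∫_0^2 -6*x^4 dx = -192/5;  ∫_0^2 12*x^3 dx = 48;  ∫_0^2 -2*x^2 dx = -16/3;
  ∫_0^2 4*x dx = 8.
Sum: -192/5 + 48 − 16/3 + 8 = 184/15.
So RHS = -∫_0^2 v(x) φ(x) dx = -184/15.
LHS − RHS = 92/15 ≠ 0, so the identity fails.
(For a valid weak derivative the identity must hold for EVERY test function, in particular this one. The failure shows v is NOT the weak derivative of u.)
Correct weak derivative would be u'(x) = 3*x**2 + 1.


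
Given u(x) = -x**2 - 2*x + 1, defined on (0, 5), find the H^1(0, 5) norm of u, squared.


||u||_{H^1}^2 = 1575

The H^1 norm (squared) on an interval (0, L) is
  ||u||_{H^1}^2 = ∫_0^L u(x)^2 dx + ∫_0^L u'(x)^2 dx.
Compute u'(x) = -2*x - 2.
Then u(x)^2 = x**4 + 4*x**3 + 2*x**2 - 4*x + 1 and u'(x)^2 = 4*x**2 + 8*x + 4.
Integrate each monomial from 0 to 5 using ∫_0^5 c·x^n dx = c·5^(n+1)/(n+1):
  ∫_0^5 u(x)^2 dx = ∫_0^5 (x^4 + 4*x^3 + 2*x^2 - 4*x + 1) dx. Term by term:
    ∫_0^5 x^4 dx = 625;  ∫_0^5 4*x^3 dx = 625;  ∫_0^5 2*x^2 dx = 250/3;
    ∫_0^5 -4*x dx = -50;  ∫_0^5 1 dx = 5.
  Sum: 625 + 625 + 250/3 − 50 + 5 = 3865/3.
  ∫_0^5 u'(x)^2 dx = ∫_0^5 (4*x^2 + 8*x + 4) dx. Term by term:
    ∫_0^5 4*x^2 dx = 500/3;  ∫_0^5 8*x dx = 100;  ∫_0^5 4 dx = 20.
  Sum: 500/3 + 100 + 20 = 860/3.
Adding: ||u||_{H^1}^2 = 3865/3 + 860/3 = 1575.


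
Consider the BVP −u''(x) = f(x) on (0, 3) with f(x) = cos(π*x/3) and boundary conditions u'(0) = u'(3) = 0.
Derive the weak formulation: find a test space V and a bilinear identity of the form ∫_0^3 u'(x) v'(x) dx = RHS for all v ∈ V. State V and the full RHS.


V = H^1(0, 3) (no boundary constraint on v; u is determined up to an additive constant); weak form: ∫_0^3 u'v' dx = ∫_0^3 (cos(π*x/3)) v dx for all v ∈ V.

Multiply both sides by a test function v and integrate from 0 to 3:
  ∫_0^3 −u''(x) v(x) dx = ∫_0^3 f(x) v(x) dx.
Integrate the LHS by parts once:
  ∫_0^3 −u'' v dx = −[u'(x) v(x)]_0^3 + ∫_0^3 u'(x) v'(x) dx.
Thus ∫_0^3 u'(x) v'(x) dx = ∫_0^3 f(x) v(x) dx + [u'(x) v(x)]_0^3.
Choose V so that boundary terms are either known or forced to vanish.
u has homogeneous Neumann: u'(0) = u'(3) = 0. So [u' v]_0^3 = 0·v(3) − 0·v(0) = 0 for any v; take V = H^1(0, 3).
Weak formulation: find u (satisfying any essential BC) such that ∫_0^3 u'(x) v'(x) dx = ∫_0^3 f v dx for all v ∈ V (homogeneous Neumann, so boundary terms vanish).
Substituting f(x) = cos(π*x/3), the right-hand side is ∫_0^3 (cos(π*x/3)) v dx.
Compatibility check (pure Neumann): taking v ≡ 1 ∈ V gives 0 = ∫_0^3 f dx + (0) − (0), i.e. ∫_0^3 f dx must equal u'(0) − u'(3) = 0. Indeed ∫_0^3 (cos(π*x/3)) dx = 0, so the data are compatible. The solution is then unique only up to an additive constant (fix it e.g. by requiring ∫_0^3 u dx = 0).


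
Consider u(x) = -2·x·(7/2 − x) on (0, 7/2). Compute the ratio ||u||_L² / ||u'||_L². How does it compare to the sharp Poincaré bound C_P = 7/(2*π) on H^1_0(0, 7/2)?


||u||_L² / ||u'||_L² = 7*sqrt(10)/20 < C_P = 7/(2*π).

u(x) = -2·x·(7/2 − x), so u'(x) = 4*x - 7.
u(x) = -2·x·(7/2 − x) vanishes at x = 0 and x = 7/2, so u ∈ H^1_0(0, 7/2). Differentiate via the product rule and integrate the resulting polynomials term by term.
  ∫_0^7/2 u² dx = ∫_0^7/2 (4*x^4 - 28*x^3 + 49*x^2) dx. Term by term:
    ∫_0^7/2 4*x^4 dx = 16807/40;  ∫_0^7/2 -28*x^3 dx = -16807/16;  ∫_0^7/2 49*x^2 dx = 16807/24.
  Sum: 16807/40 − 16807/16 + 16807/24 = 16807/240.
  ∫_0^7/2 (u')² dx = ∫_0^7/2 (16*x^2 - 56*x + 49) dx. Term by term:
    ∫_0^7/2 16*x^2 dx = 686/3;  ∫_0^7/2 -56*x dx = -343;  ∫_0^7/2 49 dx = 343/2.
  Sum: 686/3 − 343 + 343/2 = 343/6.
∫_0^7/2 u² dx = 16807/240, so ||u||_L² = 49*sqrt(105)/60.
∫_0^7/2 (u')² dx = 343/6, so ||u'||_L² = 7*sqrt(42)/6.
Ratio ||u||_L² / ||u'||_L² = 7*sqrt(10)/20.
Sharp Poincaré constant on H^1_0(0, 7/2) is C_P = L/π = 7/(2*π), achieved by sin(2*π/7·x).
A polynomial bump cannot attain the sharp Poincaré constant (only the first sine eigenfunction does), so the ratio is strictly less than C_P, consistent with ||u||_L² ≤ C_P ||u'||_L².


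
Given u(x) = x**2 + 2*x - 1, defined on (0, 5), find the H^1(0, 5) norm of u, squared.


||u||_{H^1}^2 = 1575

The H^1 norm (squared) on an interval (0, L) is
  ||u||_{H^1}^2 = ∫_0^L u(x)^2 dx + ∫_0^L u'(x)^2 dx.
Compute u'(x) = 2*x + 2.
Then u(x)^2 = x**4 + 4*x**3 + 2*x**2 - 4*x + 1 and u'(x)^2 = 4*x**2 + 8*x + 4.
Integrate each monomial from 0 to 5 using ∫_0^5 c·x^n dx = c·5^(n+1)/(n+1):
  ∫_0^5 u(x)^2 dx = ∫_0^5 (x^4 + 4*x^3 + 2*x^2 - 4*x + 1) dx. Term by term:
    ∫_0^5 x^4 dx = 625;  ∫_0^5 4*x^3 dx = 625;  ∫_0^5 2*x^2 dx = 250/3;
    ∫_0^5 -4*x dx = -50;  ∫_0^5 1 dx = 5.
  Sum: 625 + 625 + 250/3 − 50 + 5 = 3865/3.
  ∫_0^5 u'(x)^2 dx = ∫_0^5 (4*x^2 + 8*x + 4) dx. Term by term:
    ∫_0^5 4*x^2 dx = 500/3;  ∫_0^5 8*x dx = 100;  ∫_0^5 4 dx = 20.
  Sum: 500/3 + 100 + 20 = 860/3.
Adding: ||u||_{H^1}^2 = 3865/3 + 860/3 = 1575.


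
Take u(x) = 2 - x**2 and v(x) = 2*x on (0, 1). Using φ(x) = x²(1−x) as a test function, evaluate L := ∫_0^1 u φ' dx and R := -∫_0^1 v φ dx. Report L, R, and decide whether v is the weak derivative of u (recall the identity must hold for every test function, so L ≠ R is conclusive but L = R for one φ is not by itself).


LHS = 1/10, RHS = -1/10. No, v is not the weak derivative of u.

u(x) = 2 - x**2, classical derivative u'(x) = -2*x.
φ(x) = x²(1−x), so φ'(x) = x*(2 - 3*x).
Note φ(0) = φ(1) = 0, so the boundary term u·φ vanishes.
LHS = ∫_0^1 u(x) φ'(x) dx = ∫_0^1 (3*x^4 - 2*x^3 - 6*x^2 + 4*x) dx. Term by term:
  ∫_0^1 3*x^4 dx = 3/5;  ∫_0^1 -2*x^3 dx = -1/2;  ∫_0^1 -6*x^2 dx = -2;
  ∫_0^1 4*x dx = 2.
Sum: 3/5 − 1/2 − 2 + 2 = 1/10.
So LHS = 1/10.
∫_0^1 v(x) φ(x) dx = ∫_0^1 (-2*x^4 + 2*x^3) dx. Term by term:
  ∫_0^1 -2*x^4 dx = -2/5;  ∫_0^1 2*x^3 dx = 1/2.
Sum: -2/5 + 1/2 = 1/10.
So RHS = -∫_0^1 v(x) φ(x) dx = -1/10.
LHS − RHS = 1/5 ≠ 0, so the identity fails.
(For a valid weak derivative the identity must hold for EVERY test function, in particular this one. The failure shows v is NOT the weak derivative of u.)
Correct weak derivative would be u'(x) = -2*x.


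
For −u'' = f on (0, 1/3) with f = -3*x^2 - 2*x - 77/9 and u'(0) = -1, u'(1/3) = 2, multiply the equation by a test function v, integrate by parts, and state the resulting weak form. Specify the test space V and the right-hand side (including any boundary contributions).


V = H^1(0, 1/3) (v unrestricted at boundary; u is determined up to an additive constant); weak form: ∫_0^1/3 u'v' dx = ∫_0^1/3 (-3*x^2 - 2*x - 77/9) v dx + 2·v(1/3) + v(0) for all v ∈ V.

Multiply both sides by a test function v and integrate from 0 to 1/3:
  ∫_0^1/3 −u''(x) v(x) dx = ∫_0^1/3 f(x) v(x) dx.
Integrate the LHS by parts once:
  ∫_0^1/3 −u'' v dx = −[u'(x) v(x)]_0^1/3 + ∫_0^1/3 u'(x) v'(x) dx.
Thus ∫_0^1/3 u'(x) v'(x) dx = ∫_0^1/3 f(x) v(x) dx + [u'(x) v(x)]_0^1/3.
Choose V so that boundary terms are either known or forced to vanish.
u has inhomogeneous Neumann u'(0) = -1, u'(1/3) = 2. [u' v]_0^1/3 = (2)·v(1/3) − (-1)·v(0) = 2·v(1/3) + v(0). Take V = H^1(0, 1/3); boundary term becomes part of RHS.
Weak formulation: find u (satisfying any essential BC) such that ∫_0^1/3 u'(x) v'(x) dx = ∫_0^1/3 f v dx + 2·v(1/3) + v(0) for all v ∈ V (Neumann data are natural BCs: they enter the RHS as boundary terms).
Substituting f(x) = -3*x^2 - 2*x - 77/9, the right-hand side is ∫_0^1/3 (-3*x^2 - 2*x - 77/9) v dx + 2·v(1/3) + v(0).
Compatibility check (pure Neumann): taking v ≡ 1 ∈ V gives 0 = ∫_0^1/3 f dx + (2) − (-1), i.e. ∫_0^1/3 f dx must equal u'(0) − u'(1/3) = -3. Indeed ∫_0^1/3 (-3*x^2 - 2*x - 77/9) dx = -3, so the data are compatible. The solution is then unique only up to an additive constant (fix it e.g. by requiring ∫_0^1/3 u dx = 0).


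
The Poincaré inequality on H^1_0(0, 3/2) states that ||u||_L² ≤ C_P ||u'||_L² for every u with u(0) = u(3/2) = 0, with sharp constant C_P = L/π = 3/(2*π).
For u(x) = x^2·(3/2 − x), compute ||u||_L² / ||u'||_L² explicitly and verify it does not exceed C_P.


||u||_L² / ||u'||_L² = 3*sqrt(14)/28 < C_P = 3/(2*π).

u(x) = x^2·(3/2 − x), so u'(x) = 3*x*(1 - x).
u(x) = x^2·(3/2 − x) vanishes at x = 0 and x = 3/2, so u ∈ H^1_0(0, 3/2). Differentiate via the product rule and integrate the resulting polynomials term by term.
  ∫_0^3/2 u² dx = ∫_0^3/2 (x^6 - 3*x^5 + 9*x^4/4) dx. Term by term:
    ∫_0^3/2 x^6 dx = 2187/896;  ∫_0^3/2 -3*x^5 dx = -729/128;  ∫_0^3/2 9*x^4/4 dx = 2187/640.
  Sum: 2187/896 − 729/128 + 2187/640 = 729/4480.
  ∫_0^3/2 (u')² dx = ∫_0^3/2 (9*x^4 - 18*x^3 + 9*x^2) dx. Term by term:
    ∫_0^3/2 9*x^4 dx = 2187/160;  ∫_0^3/2 -18*x^3 dx = -729/32;  ∫_0^3/2 9*x^2 dx = 81/8.
  Sum: 2187/160 − 729/32 + 81/8 = 81/80.
∫_0^3/2 u² dx = 729/4480, so ||u||_L² = 27*sqrt(70)/560.
∫_0^3/2 (u')² dx = 81/80, so ||u'||_L² = 9*sqrt(5)/20.
Ratio ||u||_L² / ||u'||_L² = 3*sqrt(14)/28.
Sharp Poincaré constant on H^1_0(0, 3/2) is C_P = L/π = 3/(2*π), achieved by sin(2*π/3·x).
A polynomial bump cannot attain the sharp Poincaré constant (only the first sine eigenfunction does), so the ratio is strictly less than C_P, consistent with ||u||_L² ≤ C_P ||u'||_L².
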